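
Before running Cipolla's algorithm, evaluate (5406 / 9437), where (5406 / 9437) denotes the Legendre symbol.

Factor out 2: 5406 = 2·2703. Since 9437 ≡ 5 (mod 8), (2 / 9437) = -1. Now have -(2703 / 9437).
9437 ≡ 1 (mod 4), so quadratic reciprocity gives (2703 / 9437) = (9437 / 2703). Reduce: 9437 ≡ 1328 (mod 2703). Now have -(1328 / 2703).
Factor out 2: 1328 = 2^4·83. Since 2703 ≡ 7 (mod 8), (2 / 2703) = +1, and (2 / 2703)^4 = +1. Now have -(83 / 2703).
Both 83 ≡ 3 and 2703 ≡ 3 (mod 4), so reciprocity gives (83 / 2703) = -(2703 / 83). Reduce: 2703 ≡ 47 (mod 83). Now have (47 / 83).
Both 47 ≡ 3 and 83 ≡ 3 (mod 4), so reciprocity gives (47 / 83) = -(83 / 47). Reduce: 83 ≡ 36 (mod 47). Now have -(36 / 47).
Factor out 2: 36 = 2^2·9. Since 47 ≡ 7 (mod 8), (2 / 47) = +1, and (2 / 47)^2 = +1. Now have -(9 / 47).
9 ≡ 1 (mod 4), so quadratic reciprocity gives (9 / 47) = (47 / 9). Reduce: 47 ≡ 2 (mod 9). Now have -(2 / 9).
Factor out 2: 2 = 2. Since 9 ≡ 1 (mod 8), (2 / 9) = +1. Now have -(1 / 9).
(1 / 9) = 1. Collecting the sign factors: -1.

-1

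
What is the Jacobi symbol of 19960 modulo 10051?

(19960 / 10051)
  = (9909 / 10051)    [19960 ≡ 9909 mod 10051]
  = (10051 / 9909)    [QR: 9909 ≡ 1 mod 4, sign kept]
  = (142 / 9909)    [10051 ≡ 142 mod 9909]
  = -(71 / 9909)    [9909 ≡ 5 mod 8 ⇒ (2 / 9909) = -1]
  = -(9909 / 71)    [QR: 9909 ≡ 1 mod 4, sign kept]
  = -(40 / 71)    [9909 ≡ 40 mod 71]
  = -(5 / 71)    [71 ≡ 7 mod 8 ⇒ (2 / 71)^3 = +1]
  = -(71 / 5)    [QR: 5 ≡ 1 mod 4, sign kept]
  = -(1 / 5)    [71 ≡ 1 mod 5]
  = -1    [(1 / 5) = 1]

-1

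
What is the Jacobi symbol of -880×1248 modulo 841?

By multiplicativity, (-880·1248/841) = (-880/841)·(1248/841).
First factor (-880/841):
(-880/841)
  = (880/841)    [841 ≡ 1 mod 4 ⇒ (-1/841) = +1]
  = (39/841)    [880 ≡ 39 mod 841]
  = (841/39)    [QR: 841 ≡ 1 mod 4, sign kept]
  = (22/39)    [841 ≡ 22 mod 39]
  = (11/39)    [39 ≡ 7 mod 8 ⇒ (2/39) = +1]
  = -(39/11)    [QR: both ≡ 3 mod 4, sign flips]
  = -(6/11)    [39 ≡ 6 mod 11]
  = (3/11)    [11 ≡ 3 mod 8 ⇒ (2/11) = -1]
  = -(11/3)    [QR: both ≡ 3 mod 4, sign flips]
  = -(2/3)    [11 ≡ 2 mod 3]
  = (1/3)    [3 ≡ 3 mod 8 ⇒ (2/3) = -1]
  = 1    [(1/3) = 1]
Second factor (1248/841):
(1248/841)
  = (407/841)    [1248 ≡ 407 mod 841]
  = (841/407)    [QR: 841 ≡ 1 mod 4, sign kept]
  = (27/407)    [841 ≡ 27 mod 407]
  = -(407/27)    [QR: both ≡ 3 mod 4, sign flips]
  = -(2/27)    [407 ≡ 2 mod 27]
  = (1/27)    [27 ≡ 3 mod 8 ⇒ (2/27) = -1]
  = 1    [(1/27) = 1]
Product: (1)·(1) = 1.

1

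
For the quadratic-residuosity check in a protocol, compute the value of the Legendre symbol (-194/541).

(-194/541)
  = (347/541)    [-194 ≡ 347 mod 541]
  = (541/347)    [QR: 541 ≡ 1 mod 4, sign kept]
  = (194/347)    [541 ≡ 194 mod 347]
  = -(97/347)    [347 ≡ 3 mod 8 ⇒ (2/347) = -1]
  = -(347/97)    [QR: 97 ≡ 1 mod 4, sign kept]
  = -(56/97)    [347 ≡ 56 mod 97]
  = -(7/97)    [97 ≡ 1 mod 8 ⇒ (2/97)^3 = +1]
  = -(97/7)    [QR: 97 ≡ 1 mod 4, sign kept]
  = -(6/7)    [97 ≡ 6 mod 7]
  = -(3/7)    [7 ≡ 7 mod 8 ⇒ (2/7) = +1]
  = (7/3)    [QR: both ≡ 3 mod 4, sign flips]
  = (1/3)    [7 ≡ 1 mod 3]
  = 1    [(1/3) = 1]

1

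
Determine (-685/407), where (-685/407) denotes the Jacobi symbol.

1

Reduce the numerator: -685 ≡ 129 (mod 407), so (-685/407) = (129/407).
129 ≡ 1 (mod 4), so quadratic reciprocity gives (129/407) = (407/129). Reduce: 407 ≡ 20 (mod 129). Now have (20/129).
Factor out 2: 20 = 2^2·5. Since 129 ≡ 1 (mod 8), (2/129) = +1, and (2/129)^2 = +1. Now have (5/129).
5 ≡ 1 (mod 4), so quadratic reciprocity gives (5/129) = (129/5). Reduce: 129 ≡ 4 (mod 5). Now have (4/5).
Factor out 2: 4 = 2^2. Since 5 ≡ 5 (mod 8), (2/5) = -1, and (2/5)^2 = +1. Now have (1/5).
(1/5) = 1. Collecting the sign factors: 1.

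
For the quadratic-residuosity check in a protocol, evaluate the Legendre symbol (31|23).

Reduce the numerator: 31 ≡ 8 (mod 23), so (31|23) = (8|23).
Factor out 2: 8 = 2^3. Since 23 ≡ 7 (mod 8), (2|23) = +1, and (2|23)^3 = +1. Now have (1|23).
(1|23) = 1. Collecting the sign factors: 1.

1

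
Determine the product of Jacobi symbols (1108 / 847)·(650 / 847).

-1

By multiplicativity, (1108·650 / 847) = (1108 / 847)·(650 / 847).
First factor (1108 / 847):
(1108 / 847)
  = (261 / 847)    [1108 ≡ 261 mod 847]
  = (847 / 261)    [QR: 261 ≡ 1 mod 4, sign kept]
  = (64 / 261)    [847 ≡ 64 mod 261]
  = (1 / 261)    [261 ≡ 5 mod 8 ⇒ (2 / 261)^6 = +1]
  = 1    [(1 / 261) = 1]
Second factor (650 / 847):
(650 / 847)
  = (325 / 847)    [847 ≡ 7 mod 8 ⇒ (2 / 847) = +1]
  = (847 / 325)    [QR: 325 ≡ 1 mod 4, sign kept]
  = (197 / 325)    [847 ≡ 197 mod 325]
  = (325 / 197)    [QR: 197 ≡ 1 mod 4, sign kept]
  = (128 / 197)    [325 ≡ 128 mod 197]
  = -(1 / 197)    [197 ≡ 5 mod 8 ⇒ (2 / 197)^7 = -1]
  = -1    [(1 / 197) = 1]
Product: (1)·(-1) = -1.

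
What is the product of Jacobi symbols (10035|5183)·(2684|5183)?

By multiplicativity, (10035·2684|5183) = (10035|5183)·(2684|5183).
First factor (10035|5183):
Reduce the numerator: 10035 ≡ 4852 (mod 5183), so (10035|5183) = (4852|5183).
Factor out 2: 4852 = 2^2·1213. Since 5183 ≡ 7 (mod 8), (2|5183) = +1, and (2|5183)^2 = +1. Now have (1213|5183).
1213 ≡ 1 (mod 4), so quadratic reciprocity gives (1213|5183) = (5183|1213). Reduce: 5183 ≡ 331 (mod 1213). Now have (331|1213).
1213 ≡ 1 (mod 4), so quadratic reciprocity gives (331|1213) = (1213|331). Reduce: 1213 ≡ 220 (mod 331). Now have (220|331).
Factor out 2: 220 = 2^2·55. Since 331 ≡ 3 (mod 8), (2|331) = -1, and (2|331)^2 = +1. Now have (55|331).
Both 55 ≡ 3 and 331 ≡ 3 (mod 4), so reciprocity gives (55|331) = -(331|55). Reduce: 331 ≡ 1 (mod 55). Now have -(1|55).
(1|55) = 1. Collecting the sign factors: -1.
Second factor (2684|5183):
Factor out 2: 2684 = 2^2·671. Since 5183 ≡ 7 (mod 8), (2|5183) = +1, and (2|5183)^2 = +1. Now have (671|5183).
Both 671 ≡ 3 and 5183 ≡ 3 (mod 4), so reciprocity gives (671|5183) = -(5183|671). Reduce: 5183 ≡ 486 (mod 671). Now have -(486|671).
Factor out 2: 486 = 2·243. Since 671 ≡ 7 (mod 8), (2|671) = +1. Now have -(243|671).
Both 243 ≡ 3 and 671 ≡ 3 (mod 4), so reciprocity gives (243|671) = -(671|243). Reduce: 671 ≡ 185 (mod 243). Now have (185|243).
185 ≡ 1 (mod 4), so quadratic reciprocity gives (185|243) = (243|185). Reduce: 243 ≡ 58 (mod 185). Now have (58|185).
Factor out 2: 58 = 2·29. Since 185 ≡ 1 (mod 8), (2|185) = +1. Now have (29|185).
29 ≡ 1 (mod 4), so quadratic reciprocity gives (29|185) = (185|29). Reduce: 185 ≡ 11 (mod 29). Now have (11|29).
29 ≡ 1 (mod 4), so quadratic reciprocity gives (11|29) = (29|11). Reduce: 29 ≡ 7 (mod 11). Now have (7|11).
Both 7 ≡ 3 and 11 ≡ 3 (mod 4), so reciprocity gives (7|11) = -(11|7). Reduce: 11 ≡ 4 (mod 7). Now have -(4|7).
Factor out 2: 4 = 2^2. Since 7 ≡ 7 (mod 8), (2|7) = +1, and (2|7)^2 = +1. Now have -(1|7).
(1|7) = 1. Collecting the sign factors: -1.
Product: (-1)·(-1) = 1.

1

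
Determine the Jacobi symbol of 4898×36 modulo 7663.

0

By multiplicativity, (4898·36/7663) = (4898/7663)·(36/7663).
First factor (4898/7663):
Factor out 2: 4898 = 2·2449. Since 7663 ≡ 7 (mod 8), (2/7663) = +1. Now have (2449/7663).
2449 ≡ 1 (mod 4), so quadratic reciprocity gives (2449/7663) = (7663/2449). Reduce: 7663 ≡ 316 (mod 2449). Now have (316/2449).
Factor out 2: 316 = 2^2·79. Since 2449 ≡ 1 (mod 8), (2/2449) = +1, and (2/2449)^2 = +1. Now have (79/2449).
2449 ≡ 1 (mod 4), so quadratic reciprocity gives (79/2449) = (2449/79). Reduce: 2449 ≡ 0 (mod 79). Now have (0/79).
The numerator is now 0 with denominator 79 > 1: the symbol is 0.
Second factor (36/7663):
Factor out 2: 36 = 2^2·9. Since 7663 ≡ 7 (mod 8), (2/7663) = +1, and (2/7663)^2 = +1. Now have (9/7663).
9 ≡ 1 (mod 4), so quadratic reciprocity gives (9/7663) = (7663/9). Reduce: 7663 ≡ 4 (mod 9). Now have (4/9).
Factor out 2: 4 = 2^2. Since 9 ≡ 1 (mod 8), (2/9) = +1, and (2/9)^2 = +1. Now have (1/9).
(1/9) = 1. Collecting the sign factors: 1.
Product: (0)·(1) = 0.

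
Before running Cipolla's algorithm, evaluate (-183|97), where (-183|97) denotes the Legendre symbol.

1

(-183|97)
  = (11|97)    [-183 ≡ 11 mod 97]
  = (97|11)    [QR: 97 ≡ 1 mod 4, sign kept]
  = (9|11)    [97 ≡ 9 mod 11]
  = (11|9)    [QR: 9 ≡ 1 mod 4, sign kept]
  = (2|9)    [11 ≡ 2 mod 9]
  = (1|9)    [9 ≡ 1 mod 8 ⇒ (2|9) = +1]
  = 1    [(1|9) = 1]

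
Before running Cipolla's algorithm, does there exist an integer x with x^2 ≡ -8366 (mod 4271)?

(-8366|4271)
  = -(8366|4271)    [4271 ≡ 3 mod 4 ⇒ (-1|4271) = -1]
  = -(4095|4271)    [8366 ≡ 4095 mod 4271]
  = (4271|4095)    [QR: both ≡ 3 mod 4, sign flips]
  = (176|4095)    [4271 ≡ 176 mod 4095]
  = (11|4095)    [4095 ≡ 7 mod 8 ⇒ (2|4095)^4 = +1]
  = -(4095|11)    [QR: both ≡ 3 mod 4, sign flips]
  = -(3|11)    [4095 ≡ 3 mod 11]
  = (11|3)    [QR: both ≡ 3 mod 4, sign flips]
  = (2|3)    [11 ≡ 2 mod 3]
  = -(1|3)    [3 ≡ 3 mod 8 ⇒ (2|3) = -1]
  = -1    [(1|3) = 1]
(-8366|4271) = -1, and 4271 is prime, so -8366 is not a quadratic residue mod 4271.

no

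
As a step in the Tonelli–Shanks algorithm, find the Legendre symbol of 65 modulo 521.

(65/521)
  = (521/65)    [QR: 65 ≡ 1 mod 4, sign kept]
  = (1/65)    [521 ≡ 1 mod 65]
  = 1    [(1/65) = 1]

1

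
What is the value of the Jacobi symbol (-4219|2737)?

Reduce the numerator: -4219 ≡ 1255 (mod 2737), so (-4219|2737) = (1255|2737).
2737 ≡ 1 (mod 4), so quadratic reciprocity gives (1255|2737) = (2737|1255). Reduce: 2737 ≡ 227 (mod 1255). Now have (227|1255).
Both 227 ≡ 3 and 1255 ≡ 3 (mod 4), so reciprocity gives (227|1255) = -(1255|227). Reduce: 1255 ≡ 120 (mod 227). Now have -(120|227).
Factor out 2: 120 = 2^3·15. Since 227 ≡ 3 (mod 8), (2|227) = -1, and (2|227)^3 = -1. Now have (15|227).
Both 15 ≡ 3 and 227 ≡ 3 (mod 4), so reciprocity gives (15|227) = -(227|15). Reduce: 227 ≡ 2 (mod 15). Now have -(2|15).
Factor out 2: 2 = 2. Since 15 ≡ 7 (mod 8), (2|15) = +1. Now have -(1|15).
(1|15) = 1. Collecting the sign factors: -1.

-1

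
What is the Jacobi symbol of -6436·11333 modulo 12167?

By multiplicativity, (-6436·11333 / 12167) = (-6436 / 12167)·(11333 / 12167).
First factor (-6436 / 12167):
Pull out -1: (-6436 / 12167) = (-1 / 12167)·(6436 / 12167). Since 12167 ≡ 3 (mod 4), (-1 / 12167) = -1. Now have -(6436 / 12167).
Factor out 2: 6436 = 2^2·1609. Since 12167 ≡ 7 (mod 8), (2 / 12167) = +1, and (2 / 12167)^2 = +1. Now have -(1609 / 12167).
1609 ≡ 1 (mod 4), so quadratic reciprocity gives (1609 / 12167) = (12167 / 1609). Reduce: 12167 ≡ 904 (mod 1609). Now have -(904 / 1609).
Factor out 2: 904 = 2^3·113. Since 1609 ≡ 1 (mod 8), (2 / 1609) = +1, and (2 / 1609)^3 = +1. Now have -(113 / 1609).
113 ≡ 1 (mod 4), so quadratic reciprocity gives (113 / 1609) = (1609 / 113). Reduce: 1609 ≡ 27 (mod 113). Now have -(27 / 113).
113 ≡ 1 (mod 4), so quadratic reciprocity gives (27 / 113) = (113 / 27). Reduce: 113 ≡ 5 (mod 27). Now have -(5 / 27).
5 ≡ 1 (mod 4), so quadratic reciprocity gives (5 / 27) = (27 / 5). Reduce: 27 ≡ 2 (mod 5). Now have -(2 / 5).
Factor out 2: 2 = 2. Since 5 ≡ 5 (mod 8), (2 / 5) = -1. Now have (1 / 5).
(1 / 5) = 1. Collecting the sign factors: 1.
Second factor (11333 / 12167):
11333 ≡ 1 (mod 4), so quadratic reciprocity gives (11333 / 12167) = (12167 / 11333). Reduce: 12167 ≡ 834 (mod 11333). Now have (834 / 11333).
Factor out 2: 834 = 2·417. Since 11333 ≡ 5 (mod 8), (2 / 11333) = -1. Now have -(417 / 11333).
417 ≡ 1 (mod 4), so quadratic reciprocity gives (417 / 11333) = (11333 / 417). Reduce: 11333 ≡ 74 (mod 417). Now have -(74 / 417).
Factor out 2: 74 = 2·37. Since 417 ≡ 1 (mod 8), (2 / 417) = +1. Now have -(37 / 417).
37 ≡ 1 (mod 4), so quadratic reciprocity gives (37 / 417) = (417 / 37). Reduce: 417 ≡ 10 (mod 37). Now have -(10 / 37).
Factor out 2: 10 = 2·5. Since 37 ≡ 5 (mod 8), (2 / 37) = -1. Now have (5 / 37).
5 ≡ 1 (mod 4), so quadratic reciprocity gives (5 / 37) = (37 / 5). Reduce: 37 ≡ 2 (mod 5). Now have (2 / 5).
Factor out 2: 2 = 2. Since 5 ≡ 5 (mod 8), (2 / 5) = -1. Now have -(1 / 5).
(1 / 5) = 1. Collecting the sign factors: -1.
Product: (1)·(-1) = -1.

-1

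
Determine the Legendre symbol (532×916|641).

-1

By multiplicativity, (532·916|641) = (532|641)·(916|641).
First factor (532|641):
(532|641)
  = (133|641)    [641 ≡ 1 mod 8 ⇒ (2|641)^2 = +1]
  = (641|133)    [QR: 133 ≡ 1 mod 4, sign kept]
  = (109|133)    [641 ≡ 109 mod 133]
  = (133|109)    [QR: 109 ≡ 1 mod 4, sign kept]
  = (24|109)    [133 ≡ 24 mod 109]
  = -(3|109)    [109 ≡ 5 mod 8 ⇒ (2|109)^3 = -1]
  = -(109|3)    [QR: 109 ≡ 1 mod 4, sign kept]
  = -(1|3)    [109 ≡ 1 mod 3]
  = -1    [(1|3) = 1]
Second factor (916|641):
(916|641)
  = (275|641)    [916 ≡ 275 mod 641]
  = (641|275)    [QR: 641 ≡ 1 mod 4, sign kept]
  = (91|275)    [641 ≡ 91 mod 275]
  = -(275|91)    [QR: both ≡ 3 mod 4, sign flips]
  = -(2|91)    [275 ≡ 2 mod 91]
  = (1|91)    [91 ≡ 3 mod 8 ⇒ (2|91) = -1]
  = 1    [(1|91) = 1]
Product: (-1)·(1) = -1.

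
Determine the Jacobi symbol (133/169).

1

(133/169)
  = (169/133)    [QR: 133 ≡ 1 mod 4, sign kept]
  = (36/133)    [169 ≡ 36 mod 133]
  = (9/133)    [133 ≡ 5 mod 8 ⇒ (2/133)^2 = +1]
  = (133/9)    [QR: 9 ≡ 1 mod 4, sign kept]
  = (7/9)    [133 ≡ 7 mod 9]
  = (9/7)    [QR: 9 ≡ 1 mod 4, sign kept]
  = (2/7)    [9 ≡ 2 mod 7]
  = (1/7)    [7 ≡ 7 mod 8 ⇒ (2/7) = +1]
  = 1    [(1/7) = 1]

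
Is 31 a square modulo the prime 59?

Both 31 ≡ 3 and 59 ≡ 3 (mod 4), so reciprocity gives (31/59) = -(59/31). Reduce: 59 ≡ 28 (mod 31). Now have -(28/31).
Factor out 2: 28 = 2^2·7. Since 31 ≡ 7 (mod 8), (2/31) = +1, and (2/31)^2 = +1. Now have -(7/31).
Both 7 ≡ 3 and 31 ≡ 3 (mod 4), so reciprocity gives (7/31) = -(31/7). Reduce: 31 ≡ 3 (mod 7). Now have (3/7).
Both 3 ≡ 3 and 7 ≡ 3 (mod 4), so reciprocity gives (3/7) = -(7/3). Reduce: 7 ≡ 1 (mod 3). Now have -(1/3).
(1/3) = 1. Collecting the sign factors: -1.
(31/59) = -1, and 59 is prime, so 31 is not a quadratic residue mod 59.

no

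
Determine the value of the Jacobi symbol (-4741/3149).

(-4741/3149)
  = (4741/3149)    [3149 ≡ 1 mod 4 ⇒ (-1/3149) = +1]
  = (1592/3149)    [4741 ≡ 1592 mod 3149]
  = -(199/3149)    [3149 ≡ 5 mod 8 ⇒ (2/3149)^3 = -1]
  = -(3149/199)    [QR: 3149 ≡ 1 mod 4, sign kept]
  = -(164/199)    [3149 ≡ 164 mod 199]
  = -(41/199)    [199 ≡ 7 mod 8 ⇒ (2/199)^2 = +1]
  = -(199/41)    [QR: 41 ≡ 1 mod 4, sign kept]
  = -(35/41)    [199 ≡ 35 mod 41]
  = -(41/35)    [QR: 41 ≡ 1 mod 4, sign kept]
  = -(6/35)    [41 ≡ 6 mod 35]
  = (3/35)    [35 ≡ 3 mod 8 ⇒ (2/35) = -1]
  = -(35/3)    [QR: both ≡ 3 mod 4, sign flips]
  = -(2/3)    [35 ≡ 2 mod 3]
  = (1/3)    [3 ≡ 3 mod 8 ⇒ (2/3) = -1]
  = 1    [(1/3) = 1]

1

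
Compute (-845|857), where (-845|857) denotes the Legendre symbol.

Reduce the numerator: -845 ≡ 12 (mod 857), so (-845|857) = (12|857).
Factor out 2: 12 = 2^2·3. Since 857 ≡ 1 (mod 8), (2|857) = +1, and (2|857)^2 = +1. Now have (3|857).
857 ≡ 1 (mod 4), so quadratic reciprocity gives (3|857) = (857|3). Reduce: 857 ≡ 2 (mod 3). Now have (2|3).
Factor out 2: 2 = 2. Since 3 ≡ 3 (mod 8), (2|3) = -1. Now have -(1|3).
(1|3) = 1. Collecting the sign factors: -1.

-1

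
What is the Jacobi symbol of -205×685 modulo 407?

1

By multiplicativity, (-205·685 / 407) = (-205 / 407)·(685 / 407).
First factor (-205 / 407):
Reduce the numerator: -205 ≡ 202 (mod 407), so (-205 / 407) = (202 / 407).
Factor out 2: 202 = 2·101. Since 407 ≡ 7 (mod 8), (2 / 407) = +1. Now have (101 / 407).
101 ≡ 1 (mod 4), so quadratic reciprocity gives (101 / 407) = (407 / 101). Reduce: 407 ≡ 3 (mod 101). Now have (3 / 101).
101 ≡ 1 (mod 4), so quadratic reciprocity gives (3 / 101) = (101 / 3). Reduce: 101 ≡ 2 (mod 3). Now have (2 / 3).
Factor out 2: 2 = 2. Since 3 ≡ 3 (mod 8), (2 / 3) = -1. Now have -(1 / 3).
(1 / 3) = 1. Collecting the sign factors: -1.
Second factor (685 / 407):
Reduce the numerator: 685 ≡ 278 (mod 407), so (685 / 407) = (278 / 407).
Factor out 2: 278 = 2·139. Since 407 ≡ 7 (mod 8), (2 / 407) = +1. Now have (139 / 407).
Both 139 ≡ 3 and 407 ≡ 3 (mod 4), so reciprocity gives (139 / 407) = -(407 / 139). Reduce: 407 ≡ 129 (mod 139). Now have -(129 / 139).
129 ≡ 1 (mod 4), so quadratic reciprocity gives (129 / 139) = (139 / 129). Reduce: 139 ≡ 10 (mod 129). Now have -(10 / 129).
Factor out 2: 10 = 2·5. Since 129 ≡ 1 (mod 8), (2 / 129) = +1. Now have -(5 / 129).
5 ≡ 1 (mod 4), so quadratic reciprocity gives (5 / 129) = (129 / 5). Reduce: 129 ≡ 4 (mod 5). Now have -(4 / 5).
Factor out 2: 4 = 2^2. Since 5 ≡ 5 (mod 8), (2 / 5) = -1, and (2 / 5)^2 = +1. Now have -(1 / 5).
(1 / 5) = 1. Collecting the sign factors: -1.
Product: (-1)·(-1) = 1.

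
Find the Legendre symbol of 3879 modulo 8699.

(3879|8699)
  = -(8699|3879)    [QR: both ≡ 3 mod 4, sign flips]
  = -(941|3879)    [8699 ≡ 941 mod 3879]
  = -(3879|941)    [QR: 941 ≡ 1 mod 4, sign kept]
  = -(115|941)    [3879 ≡ 115 mod 941]
  = -(941|115)    [QR: 941 ≡ 1 mod 4, sign kept]
  = -(21|115)    [941 ≡ 21 mod 115]
  = -(115|21)    [QR: 21 ≡ 1 mod 4, sign kept]
  = -(10|21)    [115 ≡ 10 mod 21]
  = (5|21)    [21 ≡ 5 mod 8 ⇒ (2|21) = -1]
  = (21|5)    [QR: 5 ≡ 1 mod 4, sign kept]
  = (1|5)    [21 ≡ 1 mod 5]
  = 1    [(1|5) = 1]

1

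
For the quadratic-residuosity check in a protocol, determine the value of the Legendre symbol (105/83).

-1

(105/83)
  = (22/83)    [105 ≡ 22 mod 83]
  = -(11/83)    [83 ≡ 3 mod 8 ⇒ (2/83) = -1]
  = (83/11)    [QR: both ≡ 3 mod 4, sign flips]
  = (6/11)    [83 ≡ 6 mod 11]
  = -(3/11)    [11 ≡ 3 mod 8 ⇒ (2/11) = -1]
  = (11/3)    [QR: both ≡ 3 mod 4, sign flips]
  = (2/3)    [11 ≡ 2 mod 3]
  = -(1/3)    [3 ≡ 3 mod 8 ⇒ (2/3) = -1]
  = -1    [(1/3) = 1]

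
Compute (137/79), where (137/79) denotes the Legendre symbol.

Reduce the numerator: 137 ≡ 58 (mod 79), so (137/79) = (58/79).
Factor out 2: 58 = 2·29. Since 79 ≡ 7 (mod 8), (2/79) = +1. Now have (29/79).
29 ≡ 1 (mod 4), so quadratic reciprocity gives (29/79) = (79/29). Reduce: 79 ≡ 21 (mod 29). Now have (21/29).
21 ≡ 1 (mod 4), so quadratic reciprocity gives (21/29) = (29/21). Reduce: 29 ≡ 8 (mod 21). Now have (8/21).
Factor out 2: 8 = 2^3. Since 21 ≡ 5 (mod 8), (2/21) = -1, and (2/21)^3 = -1. Now have -(1/21).
(1/21) = 1. Collecting the sign factors: -1.

-1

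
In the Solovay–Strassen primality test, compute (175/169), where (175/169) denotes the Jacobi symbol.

1

Reduce the numerator: 175 ≡ 6 (mod 169), so (175/169) = (6/169).
Factor out 2: 6 = 2·3. Since 169 ≡ 1 (mod 8), (2/169) = +1. Now have (3/169).
169 ≡ 1 (mod 4), so quadratic reciprocity gives (3/169) = (169/3). Reduce: 169 ≡ 1 (mod 3). Now have (1/3).
(1/3) = 1. Collecting the sign factors: 1.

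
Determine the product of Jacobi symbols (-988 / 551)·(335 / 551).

By multiplicativity, (-988·335 / 551) = (-988 / 551)·(335 / 551).
First factor (-988 / 551):
(-988 / 551)
  = (114 / 551)    [-988 ≡ 114 mod 551]
  = (57 / 551)    [551 ≡ 7 mod 8 ⇒ (2 / 551) = +1]
  = (551 / 57)    [QR: 57 ≡ 1 mod 4, sign kept]
  = (38 / 57)    [551 ≡ 38 mod 57]
  = (19 / 57)    [57 ≡ 1 mod 8 ⇒ (2 / 57) = +1]
  = (57 / 19)    [QR: 57 ≡ 1 mod 4, sign kept]
  = (0 / 19)    [57 ≡ 0 mod 19]
  = 0    [numerator 0, gcd > 1]
Second factor (335 / 551):
(335 / 551)
  = -(551 / 335)    [QR: both ≡ 3 mod 4, sign flips]
  = -(216 / 335)    [551 ≡ 216 mod 335]
  = -(27 / 335)    [335 ≡ 7 mod 8 ⇒ (2 / 335)^3 = +1]
  = (335 / 27)    [QR: both ≡ 3 mod 4, sign flips]
  = (11 / 27)    [335 ≡ 11 mod 27]
  = -(27 / 11)    [QR: both ≡ 3 mod 4, sign flips]
  = -(5 / 11)    [27 ≡ 5 mod 11]
  = -(11 / 5)    [QR: 5 ≡ 1 mod 4, sign kept]
  = -(1 / 5)    [11 ≡ 1 mod 5]
  = -1    [(1 / 5) = 1]
Product: (0)·(-1) = 0.

0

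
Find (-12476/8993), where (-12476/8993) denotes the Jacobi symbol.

Reduce the numerator: -12476 ≡ 5510 (mod 8993), so (-12476/8993) = (5510/8993).
Factor out 2: 5510 = 2·2755. Since 8993 ≡ 1 (mod 8), (2/8993) = +1. Now have (2755/8993).
8993 ≡ 1 (mod 4), so quadratic reciprocity gives (2755/8993) = (8993/2755). Reduce: 8993 ≡ 728 (mod 2755). Now have (728/2755).
Factor out 2: 728 = 2^3·91. Since 2755 ≡ 3 (mod 8), (2/2755) = -1, and (2/2755)^3 = -1. Now have -(91/2755).
Both 91 ≡ 3 and 2755 ≡ 3 (mod 4), so reciprocity gives (91/2755) = -(2755/91). Reduce: 2755 ≡ 25 (mod 91). Now have (25/91).
25 ≡ 1 (mod 4), so quadratic reciprocity gives (25/91) = (91/25). Reduce: 91 ≡ 16 (mod 25). Now have (16/25).
Factor out 2: 16 = 2^4. Since 25 ≡ 1 (mod 8), (2/25) = +1, and (2/25)^4 = +1. Now have (1/25).
(1/25) = 1. Collecting the sign factors: 1.

1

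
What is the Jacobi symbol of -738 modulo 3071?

-1

(-738/3071)
  = (2333/3071)    [-738 ≡ 2333 mod 3071]
  = (3071/2333)    [QR: 2333 ≡ 1 mod 4, sign kept]
  = (738/2333)    [3071 ≡ 738 mod 2333]
  = -(369/2333)    [2333 ≡ 5 mod 8 ⇒ (2/2333) = -1]
  = -(2333/369)    [QR: 369 ≡ 1 mod 4, sign kept]
  = -(119/369)    [2333 ≡ 119 mod 369]
  = -(369/119)    [QR: 369 ≡ 1 mod 4, sign kept]
  = -(12/119)    [369 ≡ 12 mod 119]
  = -(3/119)    [119 ≡ 7 mod 8 ⇒ (2/119)^2 = +1]
  = (119/3)    [QR: both ≡ 3 mod 4, sign flips]
  = (2/3)    [119 ≡ 2 mod 3]
  = -(1/3)    [3 ≡ 3 mod 8 ⇒ (2/3) = -1]
  = -1    [(1/3) = 1]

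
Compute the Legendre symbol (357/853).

(357/853)
  = (853/357)    [QR: 357 ≡ 1 mod 4, sign kept]
  = (139/357)    [853 ≡ 139 mod 357]
  = (357/139)    [QR: 357 ≡ 1 mod 4, sign kept]
  = (79/139)    [357 ≡ 79 mod 139]
  = -(139/79)    [QR: both ≡ 3 mod 4, sign flips]
  = -(60/79)    [139 ≡ 60 mod 79]
  = -(15/79)    [79 ≡ 7 mod 8 ⇒ (2/79)^2 = +1]
  = (79/15)    [QR: both ≡ 3 mod 4, sign flips]
  = (4/15)    [79 ≡ 4 mod 15]
  = (1/15)    [15 ≡ 7 mod 8 ⇒ (2/15)^2 = +1]
  = 1    [(1/15) = 1]

1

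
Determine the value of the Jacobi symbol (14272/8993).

(14272/8993)
  = (5279/8993)    [14272 ≡ 5279 mod 8993]
  = (8993/5279)    [QR: 8993 ≡ 1 mod 4, sign kept]
  = (3714/5279)    [8993 ≡ 3714 mod 5279]
  = (1857/5279)    [5279 ≡ 7 mod 8 ⇒ (2/5279) = +1]
  = (5279/1857)    [QR: 1857 ≡ 1 mod 4, sign kept]
  = (1565/1857)    [5279 ≡ 1565 mod 1857]
  = (1857/1565)    [QR: 1565 ≡ 1 mod 4, sign kept]
  = (292/1565)    [1857 ≡ 292 mod 1565]
  = (73/1565)    [1565 ≡ 5 mod 8 ⇒ (2/1565)^2 = +1]
  = (1565/73)    [QR: 73 ≡ 1 mod 4, sign kept]
  = (32/73)    [1565 ≡ 32 mod 73]
  = (1/73)    [73 ≡ 1 mod 8 ⇒ (2/73)^5 = +1]
  = 1    [(1/73) = 1]

1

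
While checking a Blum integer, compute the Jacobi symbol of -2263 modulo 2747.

(-2263/2747)
  = -(2263/2747)    [2747 ≡ 3 mod 4 ⇒ (-1/2747) = -1]
  = (2747/2263)    [QR: both ≡ 3 mod 4, sign flips]
  = (484/2263)    [2747 ≡ 484 mod 2263]
  = (121/2263)    [2263 ≡ 7 mod 8 ⇒ (2/2263)^2 = +1]
  = (2263/121)    [QR: 121 ≡ 1 mod 4, sign kept]
  = (85/121)    [2263 ≡ 85 mod 121]
  = (121/85)    [QR: 85 ≡ 1 mod 4, sign kept]
  = (36/85)    [121 ≡ 36 mod 85]
  = (9/85)    [85 ≡ 5 mod 8 ⇒ (2/85)^2 = +1]
  = (85/9)    [QR: 9 ≡ 1 mod 4, sign kept]
  = (4/9)    [85 ≡ 4 mod 9]
  = (1/9)    [9 ≡ 1 mod 8 ⇒ (2/9)^2 = +1]
  = 1    [(1/9) = 1]

1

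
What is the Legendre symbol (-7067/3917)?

Reduce the numerator: -7067 ≡ 767 (mod 3917), so (-7067/3917) = (767/3917).
3917 ≡ 1 (mod 4), so quadratic reciprocity gives (767/3917) = (3917/767). Reduce: 3917 ≡ 82 (mod 767). Now have (82/767).
Factor out 2: 82 = 2·41. Since 767 ≡ 7 (mod 8), (2/767) = +1. Now have (41/767).
41 ≡ 1 (mod 4), so quadratic reciprocity gives (41/767) = (767/41). Reduce: 767 ≡ 29 (mod 41). Now have (29/41).
29 ≡ 1 (mod 4), so quadratic reciprocity gives (29/41) = (41/29). Reduce: 41 ≡ 12 (mod 29). Now have (12/29).
Factor out 2: 12 = 2^2·3. Since 29 ≡ 5 (mod 8), (2/29) = -1, and (2/29)^2 = +1. Now have (3/29).
29 ≡ 1 (mod 4), so quadratic reciprocity gives (3/29) = (29/3). Reduce: 29 ≡ 2 (mod 3). Now have (2/3).
Factor out 2: 2 = 2. Since 3 ≡ 3 (mod 8), (2/3) = -1. Now have -(1/3).
(1/3) = 1. Collecting the sign factors: -1.

-1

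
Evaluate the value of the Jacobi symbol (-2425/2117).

-1

Reduce the numerator: -2425 ≡ 1809 (mod 2117), so (-2425/2117) = (1809/2117).
1809 ≡ 1 (mod 4), so quadratic reciprocity gives (1809/2117) = (2117/1809). Reduce: 2117 ≡ 308 (mod 1809). Now have (308/1809).
Factor out 2: 308 = 2^2·77. Since 1809 ≡ 1 (mod 8), (2/1809) = +1, and (2/1809)^2 = +1. Now have (77/1809).
77 ≡ 1 (mod 4), so quadratic reciprocity gives (77/1809) = (1809/77). Reduce: 1809 ≡ 38 (mod 77). Now have (38/77).
Factor out 2: 38 = 2·19. Since 77 ≡ 5 (mod 8), (2/77) = -1. Now have -(19/77).
77 ≡ 1 (mod 4), so quadratic reciprocity gives (19/77) = (77/19). Reduce: 77 ≡ 1 (mod 19). Now have -(1/19).
(1/19) = 1. Collecting the sign factors: -1.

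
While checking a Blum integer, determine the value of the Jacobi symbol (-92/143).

-1

(-92/143)
  = -(92/143)    [143 ≡ 3 mod 4 ⇒ (-1/143) = -1]
  = -(23/143)    [143 ≡ 7 mod 8 ⇒ (2/143)^2 = +1]
  = (143/23)    [QR: both ≡ 3 mod 4, sign flips]
  = (5/23)    [143 ≡ 5 mod 23]
  = (23/5)    [QR: 5 ≡ 1 mod 4, sign kept]
  = (3/5)    [23 ≡ 3 mod 5]
  = (5/3)    [QR: 5 ≡ 1 mod 4, sign kept]
  = (2/3)    [5 ≡ 2 mod 3]
  = -(1/3)    [3 ≡ 3 mod 8 ⇒ (2/3) = -1]
  = -1    [(1/3) = 1]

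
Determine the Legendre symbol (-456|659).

1

Reduce the numerator: -456 ≡ 203 (mod 659), so (-456|659) = (203|659).
Both 203 ≡ 3 and 659 ≡ 3 (mod 4), so reciprocity gives (203|659) = -(659|203). Reduce: 659 ≡ 50 (mod 203). Now have -(50|203).
Factor out 2: 50 = 2·25. Since 203 ≡ 3 (mod 8), (2|203) = -1. Now have (25|203).
25 ≡ 1 (mod 4), so quadratic reciprocity gives (25|203) = (203|25). Reduce: 203 ≡ 3 (mod 25). Now have (3|25).
25 ≡ 1 (mod 4), so quadratic reciprocity gives (3|25) = (25|3). Reduce: 25 ≡ 1 (mod 3). Now have (1|3).
(1|3) = 1. Collecting the sign factors: 1.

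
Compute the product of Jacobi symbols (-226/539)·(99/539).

0

By multiplicativity, (-226·99/539) = (-226/539)·(99/539).
First factor (-226/539):
(-226/539)
  = (313/539)    [-226 ≡ 313 mod 539]
  = (539/313)    [QR: 313 ≡ 1 mod 4, sign kept]
  = (226/313)    [539 ≡ 226 mod 313]
  = (113/313)    [313 ≡ 1 mod 8 ⇒ (2/313) = +1]
  = (313/113)    [QR: 113 ≡ 1 mod 4, sign kept]
  = (87/113)    [313 ≡ 87 mod 113]
  = (113/87)    [QR: 113 ≡ 1 mod 4, sign kept]
  = (26/87)    [113 ≡ 26 mod 87]
  = (13/87)    [87 ≡ 7 mod 8 ⇒ (2/87) = +1]
  = (87/13)    [QR: 13 ≡ 1 mod 4, sign kept]
  = (9/13)    [87 ≡ 9 mod 13]
  = (13/9)    [QR: 9 ≡ 1 mod 4, sign kept]
  = (4/9)    [13 ≡ 4 mod 9]
  = (1/9)    [9 ≡ 1 mod 8 ⇒ (2/9)^2 = +1]
  = 1    [(1/9) = 1]
Second factor (99/539):
(99/539)
  = -(539/99)    [QR: both ≡ 3 mod 4, sign flips]
  = -(44/99)    [539 ≡ 44 mod 99]
  = -(11/99)    [99 ≡ 3 mod 8 ⇒ (2/99)^2 = +1]
  = (99/11)    [QR: both ≡ 3 mod 4, sign flips]
  = (0/11)    [99 ≡ 0 mod 11]
  = 0    [numerator 0, gcd > 1]
Product: (1)·(0) = 0.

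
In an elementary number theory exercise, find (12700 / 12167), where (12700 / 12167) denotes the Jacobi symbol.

1

Reduce the numerator: 12700 ≡ 533 (mod 12167), so (12700 / 12167) = (533 / 12167).
533 ≡ 1 (mod 4), so quadratic reciprocity gives (533 / 12167) = (12167 / 533). Reduce: 12167 ≡ 441 (mod 533). Now have (441 / 533).
441 ≡ 1 (mod 4), so quadratic reciprocity gives (441 / 533) = (533 / 441). Reduce: 533 ≡ 92 (mod 441). Now have (92 / 441).
Factor out 2: 92 = 2^2·23. Since 441 ≡ 1 (mod 8), (2 / 441) = +1, and (2 / 441)^2 = +1. Now have (23 / 441).
441 ≡ 1 (mod 4), so quadratic reciprocity gives (23 / 441) = (441 / 23). Reduce: 441 ≡ 4 (mod 23). Now have (4 / 23).
Factor out 2: 4 = 2^2. Since 23 ≡ 7 (mod 8), (2 / 23) = +1, and (2 / 23)^2 = +1. Now have (1 / 23).
(1 / 23) = 1. Collecting the sign factors: 1.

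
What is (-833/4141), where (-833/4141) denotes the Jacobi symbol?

(-833/4141)
  = (3308/4141)    [-833 ≡ 3308 mod 4141]
  = (827/4141)    [4141 ≡ 5 mod 8 ⇒ (2/4141)^2 = +1]
  = (4141/827)    [QR: 4141 ≡ 1 mod 4, sign kept]
  = (6/827)    [4141 ≡ 6 mod 827]
  = -(3/827)    [827 ≡ 3 mod 8 ⇒ (2/827) = -1]
  = (827/3)    [QR: both ≡ 3 mod 4, sign flips]
  = (2/3)    [827 ≡ 2 mod 3]
  = -(1/3)    [3 ≡ 3 mod 8 ⇒ (2/3) = -1]
  = -1    [(1/3) = 1]

-1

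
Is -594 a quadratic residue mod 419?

no

(-594/419)
  = (244/419)    [-594 ≡ 244 mod 419]
  = (61/419)    [419 ≡ 3 mod 8 ⇒ (2/419)^2 = +1]
  = (419/61)    [QR: 61 ≡ 1 mod 4, sign kept]
  = (53/61)    [419 ≡ 53 mod 61]
  = (61/53)    [QR: 53 ≡ 1 mod 4, sign kept]
  = (8/53)    [61 ≡ 8 mod 53]
  = -(1/53)    [53 ≡ 5 mod 8 ⇒ (2/53)^3 = -1]
  = -1    [(1/53) = 1]
The Legendre symbol is -1, so x^2 ≡ -594 (mod 419) has no solution.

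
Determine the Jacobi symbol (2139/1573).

Reduce the numerator: 2139 ≡ 566 (mod 1573), so (2139/1573) = (566/1573).
Factor out 2: 566 = 2·283. Since 1573 ≡ 5 (mod 8), (2/1573) = -1. Now have -(283/1573).
1573 ≡ 1 (mod 4), so quadratic reciprocity gives (283/1573) = (1573/283). Reduce: 1573 ≡ 158 (mod 283). Now have -(158/283).
Factor out 2: 158 = 2·79. Since 283 ≡ 3 (mod 8), (2/283) = -1. Now have (79/283).
Both 79 ≡ 3 and 283 ≡ 3 (mod 4), so reciprocity gives (79/283) = -(283/79). Reduce: 283 ≡ 46 (mod 79). Now have -(46/79).
Factor out 2: 46 = 2·23. Since 79 ≡ 7 (mod 8), (2/79) = +1. Now have -(23/79).
Both 23 ≡ 3 and 79 ≡ 3 (mod 4), so reciprocity gives (23/79) = -(79/23). Reduce: 79 ≡ 10 (mod 23). Now have (10/23).
Factor out 2: 10 = 2·5. Since 23 ≡ 7 (mod 8), (2/23) = +1. Now have (5/23).
5 ≡ 1 (mod 4), so quadratic reciprocity gives (5/23) = (23/5). Reduce: 23 ≡ 3 (mod 5). Now have (3/5).
5 ≡ 1 (mod 4), so quadratic reciprocity gives (3/5) = (5/3). Reduce: 5 ≡ 2 (mod 3). Now have (2/3).
Factor out 2: 2 = 2. Since 3 ≡ 3 (mod 8), (2/3) = -1. Now have -(1/3).
(1/3) = 1. Collecting the sign factors: -1.

-1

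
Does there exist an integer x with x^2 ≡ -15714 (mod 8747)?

Reduce the numerator: -15714 ≡ 1780 (mod 8747), so (-15714/8747) = (1780/8747).
Factor out 2: 1780 = 2^2·445. Since 8747 ≡ 3 (mod 8), (2/8747) = -1, and (2/8747)^2 = +1. Now have (445/8747).
445 ≡ 1 (mod 4), so quadratic reciprocity gives (445/8747) = (8747/445). Reduce: 8747 ≡ 292 (mod 445). Now have (292/445).
Factor out 2: 292 = 2^2·73. Since 445 ≡ 5 (mod 8), (2/445) = -1, and (2/445)^2 = +1. Now have (73/445).
73 ≡ 1 (mod 4), so quadratic reciprocity gives (73/445) = (445/73). Reduce: 445 ≡ 7 (mod 73). Now have (7/73).
73 ≡ 1 (mod 4), so quadratic reciprocity gives (7/73) = (73/7). Reduce: 73 ≡ 3 (mod 7). Now have (3/7).
Both 3 ≡ 3 and 7 ≡ 3 (mod 4), so reciprocity gives (3/7) = -(7/3). Reduce: 7 ≡ 1 (mod 3). Now have -(1/3).
(1/3) = 1. Collecting the sign factors: -1.
(-15714/8747) = -1, and 8747 is prime, so -15714 is not a quadratic residue mod 8747.

no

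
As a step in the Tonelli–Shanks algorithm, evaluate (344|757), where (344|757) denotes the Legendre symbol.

1

(344|757)
  = -(43|757)    [757 ≡ 5 mod 8 ⇒ (2|757)^3 = -1]
  = -(757|43)    [QR: 757 ≡ 1 mod 4, sign kept]
  = -(26|43)    [757 ≡ 26 mod 43]
  = (13|43)    [43 ≡ 3 mod 8 ⇒ (2|43) = -1]
  = (43|13)    [QR: 13 ≡ 1 mod 4, sign kept]
  = (4|13)    [43 ≡ 4 mod 13]
  = (1|13)    [13 ≡ 5 mod 8 ⇒ (2|13)^2 = +1]
  = 1    [(1|13) = 1]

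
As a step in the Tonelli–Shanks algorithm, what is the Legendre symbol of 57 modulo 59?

1

57 ≡ 1 (mod 4), so quadratic reciprocity gives (57/59) = (59/57). Reduce: 59 ≡ 2 (mod 57). Now have (2/57).
Factor out 2: 2 = 2. Since 57 ≡ 1 (mod 8), (2/57) = +1. Now have (1/57).
(1/57) = 1. Collecting the sign factors: 1.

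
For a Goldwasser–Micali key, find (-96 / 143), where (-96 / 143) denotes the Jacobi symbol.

-1

Reduce the numerator: -96 ≡ 47 (mod 143), so (-96 / 143) = (47 / 143).
Both 47 ≡ 3 and 143 ≡ 3 (mod 4), so reciprocity gives (47 / 143) = -(143 / 47). Reduce: 143 ≡ 2 (mod 47). Now have -(2 / 47).
Factor out 2: 2 = 2. Since 47 ≡ 7 (mod 8), (2 / 47) = +1. Now have -(1 / 47).
(1 / 47) = 1. Collecting the sign factors: -1.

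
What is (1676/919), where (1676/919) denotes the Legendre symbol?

(1676/919)
  = (757/919)    [1676 ≡ 757 mod 919]
  = (919/757)    [QR: 757 ≡ 1 mod 4, sign kept]
  = (162/757)    [919 ≡ 162 mod 757]
  = -(81/757)    [757 ≡ 5 mod 8 ⇒ (2/757) = -1]
  = -(757/81)    [QR: 81 ≡ 1 mod 4, sign kept]
  = -(28/81)    [757 ≡ 28 mod 81]
  = -(7/81)    [81 ≡ 1 mod 8 ⇒ (2/81)^2 = +1]
  = -(81/7)    [QR: 81 ≡ 1 mod 4, sign kept]
  = -(4/7)    [81 ≡ 4 mod 7]
  = -(1/7)    [7 ≡ 7 mod 8 ⇒ (2/7)^2 = +1]
  = -1    [(1/7) = 1]

-1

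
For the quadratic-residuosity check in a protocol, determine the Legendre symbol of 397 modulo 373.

-1

Reduce the numerator: 397 ≡ 24 (mod 373), so (397|373) = (24|373).
Factor out 2: 24 = 2^3·3. Since 373 ≡ 5 (mod 8), (2|373) = -1, and (2|373)^3 = -1. Now have -(3|373).
373 ≡ 1 (mod 4), so quadratic reciprocity gives (3|373) = (373|3). Reduce: 373 ≡ 1 (mod 3). Now have -(1|3).
(1|3) = 1. Collecting the sign factors: -1.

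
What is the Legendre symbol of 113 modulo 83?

1

(113/83)
  = (30/83)    [113 ≡ 30 mod 83]
  = -(15/83)    [83 ≡ 3 mod 8 ⇒ (2/83) = -1]
  = (83/15)    [QR: both ≡ 3 mod 4, sign flips]
  = (8/15)    [83 ≡ 8 mod 15]
  = (1/15)    [15 ≡ 7 mod 8 ⇒ (2/15)^3 = +1]
  = 1    [(1/15) = 1]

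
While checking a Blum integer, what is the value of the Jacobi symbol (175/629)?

-1

629 ≡ 1 (mod 4), so quadratic reciprocity gives (175/629) = (629/175). Reduce: 629 ≡ 104 (mod 175). Now have (104/175).
Factor out 2: 104 = 2^3·13. Since 175 ≡ 7 (mod 8), (2/175) = +1, and (2/175)^3 = +1. Now have (13/175).
13 ≡ 1 (mod 4), so quadratic reciprocity gives (13/175) = (175/13). Reduce: 175 ≡ 6 (mod 13). Now have (6/13).
Factor out 2: 6 = 2·3. Since 13 ≡ 5 (mod 8), (2/13) = -1. Now have -(3/13).
13 ≡ 1 (mod 4), so quadratic reciprocity gives (3/13) = (13/3). Reduce: 13 ≡ 1 (mod 3). Now have -(1/3).
(1/3) = 1. Collecting the sign factors: -1.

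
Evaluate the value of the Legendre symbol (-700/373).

(-700/373)
  = (46/373)    [-700 ≡ 46 mod 373]
  = -(23/373)    [373 ≡ 5 mod 8 ⇒ (2/373) = -1]
  = -(373/23)    [QR: 373 ≡ 1 mod 4, sign kept]
  = -(5/23)    [373 ≡ 5 mod 23]
  = -(23/5)    [QR: 5 ≡ 1 mod 4, sign kept]
  = -(3/5)    [23 ≡ 3 mod 5]
  = -(5/3)    [QR: 5 ≡ 1 mod 4, sign kept]
  = -(2/3)    [5 ≡ 2 mod 3]
  = (1/3)    [3 ≡ 3 mod 8 ⇒ (2/3) = -1]
  = 1    [(1/3) = 1]

1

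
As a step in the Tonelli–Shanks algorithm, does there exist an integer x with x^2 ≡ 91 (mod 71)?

(91/71)
  = (20/71)    [91 ≡ 20 mod 71]
  = (5/71)    [71 ≡ 7 mod 8 ⇒ (2/71)^2 = +1]
  = (71/5)    [QR: 5 ≡ 1 mod 4, sign kept]
  = (1/5)    [71 ≡ 1 mod 5]
  = 1    [(1/5) = 1]
(91/71) = 1, and 71 is prime, so 91 is a quadratic residue mod 71.

yes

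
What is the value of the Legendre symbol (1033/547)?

(1033/547)
  = (486/547)    [1033 ≡ 486 mod 547]
  = -(243/547)    [547 ≡ 3 mod 8 ⇒ (2/547) = -1]
  = (547/243)    [QR: both ≡ 3 mod 4, sign flips]
  = (61/243)    [547 ≡ 61 mod 243]
  = (243/61)    [QR: 61 ≡ 1 mod 4, sign kept]
  = (60/61)    [243 ≡ 60 mod 61]
  = (15/61)    [61 ≡ 5 mod 8 ⇒ (2/61)^2 = +1]
  = (61/15)    [QR: 61 ≡ 1 mod 4, sign kept]
  = (1/15)    [61 ≡ 1 mod 15]
  = 1    [(1/15) = 1]

1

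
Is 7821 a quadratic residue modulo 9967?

7821 ≡ 1 (mod 4), so quadratic reciprocity gives (7821|9967) = (9967|7821). Reduce: 9967 ≡ 2146 (mod 7821). Now have (2146|7821).
Factor out 2: 2146 = 2·1073. Since 7821 ≡ 5 (mod 8), (2|7821) = -1. Now have -(1073|7821).
1073 ≡ 1 (mod 4), so quadratic reciprocity gives (1073|7821) = (7821|1073). Reduce: 7821 ≡ 310 (mod 1073). Now have -(310|1073).
Factor out 2: 310 = 2·155. Since 1073 ≡ 1 (mod 8), (2|1073) = +1. Now have -(155|1073).
1073 ≡ 1 (mod 4), so quadratic reciprocity gives (155|1073) = (1073|155). Reduce: 1073 ≡ 143 (mod 155). Now have -(143|155).
Both 143 ≡ 3 and 155 ≡ 3 (mod 4), so reciprocity gives (143|155) = -(155|143). Reduce: 155 ≡ 12 (mod 143). Now have (12|143).
Factor out 2: 12 = 2^2·3. Since 143 ≡ 7 (mod 8), (2|143) = +1, and (2|143)^2 = +1. Now have (3|143).
Both 3 ≡ 3 and 143 ≡ 3 (mod 4), so reciprocity gives (3|143) = -(143|3). Reduce: 143 ≡ 2 (mod 3). Now have -(2|3).
Factor out 2: 2 = 2. Since 3 ≡ 3 (mod 8), (2|3) = -1. Now have (1|3).
(1|3) = 1. Collecting the sign factors: 1.
The Legendre symbol is 1, so x^2 ≡ 7821 (mod 9967) has solution.

yes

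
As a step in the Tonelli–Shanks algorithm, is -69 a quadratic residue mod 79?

(-69|79)
  = (10|79)    [-69 ≡ 10 mod 79]
  = (5|79)    [79 ≡ 7 mod 8 ⇒ (2|79) = +1]
  = (79|5)    [QR: 5 ≡ 1 mod 4, sign kept]
  = (4|5)    [79 ≡ 4 mod 5]
  = (1|5)    [5 ≡ 5 mod 8 ⇒ (2|5)^2 = +1]
  = 1    [(1|5) = 1]
(-69|79) = 1, and 79 is prime, so -69 is a quadratic residue mod 79.

yes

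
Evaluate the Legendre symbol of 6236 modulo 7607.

Factor out 2: 6236 = 2^2·1559. Since 7607 ≡ 7 (mod 8), (2/7607) = +1, and (2/7607)^2 = +1. Now have (1559/7607).
Both 1559 ≡ 3 and 7607 ≡ 3 (mod 4), so reciprocity gives (1559/7607) = -(7607/1559). Reduce: 7607 ≡ 1371 (mod 1559). Now have -(1371/1559).
Both 1371 ≡ 3 and 1559 ≡ 3 (mod 4), so reciprocity gives (1371/1559) = -(1559/1371). Reduce: 1559 ≡ 188 (mod 1371). Now have (188/1371).
Factor out 2: 188 = 2^2·47. Since 1371 ≡ 3 (mod 8), (2/1371) = -1, and (2/1371)^2 = +1. Now have (47/1371).
Both 47 ≡ 3 and 1371 ≡ 3 (mod 4), so reciprocity gives (47/1371) = -(1371/47). Reduce: 1371 ≡ 8 (mod 47). Now have -(8/47).
Factor out 2: 8 = 2^3. Since 47 ≡ 7 (mod 8), (2/47) = +1, and (2/47)^3 = +1. Now have -(1/47).
(1/47) = 1. Collecting the sign factors: -1.

-1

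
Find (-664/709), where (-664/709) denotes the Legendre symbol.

1

(-664/709)
  = (45/709)    [-664 ≡ 45 mod 709]
  = (709/45)    [QR: 45 ≡ 1 mod 4, sign kept]
  = (34/45)    [709 ≡ 34 mod 45]
  = -(17/45)    [45 ≡ 5 mod 8 ⇒ (2/45) = -1]
  = -(45/17)    [QR: 17 ≡ 1 mod 4, sign kept]
  = -(11/17)    [45 ≡ 11 mod 17]
  = -(17/11)    [QR: 17 ≡ 1 mod 4, sign kept]
  = -(6/11)    [17 ≡ 6 mod 11]
  = (3/11)    [11 ≡ 3 mod 8 ⇒ (2/11) = -1]
  = -(11/3)    [QR: both ≡ 3 mod 4, sign flips]
  = -(2/3)    [11 ≡ 2 mod 3]
  = (1/3)    [3 ≡ 3 mod 8 ⇒ (2/3) = -1]
  = 1    [(1/3) = 1]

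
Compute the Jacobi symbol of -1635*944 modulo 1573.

By multiplicativity, (-1635·944/1573) = (-1635/1573)·(944/1573).
First factor (-1635/1573):
Pull out -1: (-1635/1573) = (-1/1573)·(1635/1573). Since 1573 ≡ 1 (mod 4), (-1/1573) = +1. Now have (1635/1573).
Reduce the numerator: 1635 ≡ 62 (mod 1573), so (1635/1573) = (62/1573).
Factor out 2: 62 = 2·31. Since 1573 ≡ 5 (mod 8), (2/1573) = -1. Now have -(31/1573).
1573 ≡ 1 (mod 4), so quadratic reciprocity gives (31/1573) = (1573/31). Reduce: 1573 ≡ 23 (mod 31). Now have -(23/31).
Both 23 ≡ 3 and 31 ≡ 3 (mod 4), so reciprocity gives (23/31) = -(31/23). Reduce: 31 ≡ 8 (mod 23). Now have (8/23).
Factor out 2: 8 = 2^3. Since 23 ≡ 7 (mod 8), (2/23) = +1, and (2/23)^3 = +1. Now have (1/23).
(1/23) = 1. Collecting the sign factors: 1.
Second factor (944/1573):
Factor out 2: 944 = 2^4·59. Since 1573 ≡ 5 (mod 8), (2/1573) = -1, and (2/1573)^4 = +1. Now have (59/1573).
1573 ≡ 1 (mod 4), so quadratic reciprocity gives (59/1573) = (1573/59). Reduce: 1573 ≡ 39 (mod 59). Now have (39/59).
Both 39 ≡ 3 and 59 ≡ 3 (mod 4), so reciprocity gives (39/59) = -(59/39). Reduce: 59 ≡ 20 (mod 39). Now have -(20/39).
Factor out 2: 20 = 2^2·5. Since 39 ≡ 7 (mod 8), (2/39) = +1, and (2/39)^2 = +1. Now have -(5/39).
5 ≡ 1 (mod 4), so quadratic reciprocity gives (5/39) = (39/5). Reduce: 39 ≡ 4 (mod 5). Now have -(4/5).
Factor out 2: 4 = 2^2. Since 5 ≡ 5 (mod 8), (2/5) = -1, and (2/5)^2 = +1. Now have -(1/5).
(1/5) = 1. Collecting the sign factors: -1.
Product: (1)·(-1) = -1.

-1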